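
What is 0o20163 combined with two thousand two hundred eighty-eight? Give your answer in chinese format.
Convert 0o20163 (octal) → 2×4096 + 1×64 + 6×8 + 3 = 8307 (decimal)
Convert two thousand two hundred eighty-eight (English words) → 2×1000 + 2×100 + 88 = 2288 (decimal)
Compute 8307 + 2288 = 10595
Convert 10595 (decimal) → 10595 = 1×10000 + 5×100 + 9×10 + 5 → 一万零五百九十五 (Chinese numeral)
一万零五百九十五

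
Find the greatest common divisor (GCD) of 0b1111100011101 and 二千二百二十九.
Convert 0b1111100011101 (binary) → 4096 + 2048 + 1024 + 512 + 256 + 16 + 8 + 4 + 1 = 7965 (decimal)
Convert 二千二百二十九 (Chinese numeral) → 2×1000 + 2×100 + 2×10 + 9 = 2229 (decimal)
Compute gcd(7965, 2229) = 3
3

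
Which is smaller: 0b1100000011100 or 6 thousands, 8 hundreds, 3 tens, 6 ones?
Convert 0b1100000011100 (binary) → 4096 + 2048 + 16 + 8 + 4 = 6172 (decimal)
Convert 6 thousands, 8 hundreds, 3 tens, 6 ones (place-value notation) → 6×1000 + 8×100 + 3×10 + 6 = 6836 (decimal)
Compare 6172 vs 6836: smaller = 6172
6172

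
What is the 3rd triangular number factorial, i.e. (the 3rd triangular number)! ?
Convert the 3rd triangular number (triangular index) → 3×4/2 = 6 (decimal)
Compute 6! = 720
720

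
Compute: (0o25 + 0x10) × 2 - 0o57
Convert 0o25 (octal) → 2×8 + 5 = 21 (decimal)
Convert 0x10 (hexadecimal) → 1×16 = 16 (decimal)
Convert 0o57 (octal) → 5×8 + 7 = 47 (decimal)
Expression in decimal: (21 + 16) × 2 - 47
Parentheses first: 21 + 16 = 37
Multiply: 37 × 2 = 74
Subtract: 74 - 47 = 27
27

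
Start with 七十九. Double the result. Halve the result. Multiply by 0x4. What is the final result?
Convert 七十九 (Chinese numeral) → 7×10 + 9 = 79 (decimal)
Start: 79
79 × 2 = 158
158 ÷ 2 = 79
Convert 0x4 (hexadecimal) → 4 (decimal)
79 × 4 = 316
316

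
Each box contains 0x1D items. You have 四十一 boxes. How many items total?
Convert 0x1D (hexadecimal) → 1×16 + 13 = 29 (decimal)
Convert 四十一 (Chinese numeral) → 4×10 + 1 = 41 (decimal)
Compute 29 × 41 = 1189
1189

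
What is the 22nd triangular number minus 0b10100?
The 22nd triangular number = 22×23/2 = 253
Convert 0b10100 (binary) → 16 + 4 = 20 (decimal)
Compute 253 - 20 = 233
233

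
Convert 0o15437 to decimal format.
Convert 0o15437 (octal) → 1×4096 + 5×512 + 4×64 + 3×8 + 7 = 6943 (decimal)
6943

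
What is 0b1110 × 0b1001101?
Convert 0b1110 (binary) → 8 + 4 + 2 = 14 (decimal)
Convert 0b1001101 (binary) → 64 + 8 + 4 + 1 = 77 (decimal)
Compute 14 × 77 = 1078
1078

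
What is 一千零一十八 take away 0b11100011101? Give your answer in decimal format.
Convert 一千零一十八 (Chinese numeral) → 1×1000 + 1×10 + 8 = 1018 (decimal)
Convert 0b11100011101 (binary) → 1024 + 512 + 256 + 16 + 8 + 4 + 1 = 1821 (decimal)
Compute 1018 - 1821 = -803
-803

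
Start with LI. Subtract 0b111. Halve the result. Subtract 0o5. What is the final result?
Convert LI (Roman numeral) → 50 + 1 = 51 (decimal)
Start: 51
Convert 0b111 (binary) → 4 + 2 + 1 = 7 (decimal)
51 - 7 = 44
44 ÷ 2 = 22
Convert 0o5 (octal) → 5 (decimal)
22 - 5 = 17
17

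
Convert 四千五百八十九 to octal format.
Convert 四千五百八十九 (Chinese numeral) → 4×1000 + 5×100 + 8×10 + 9 = 4589 (decimal)
Convert 4589 (decimal) → 4589 = 1×4096 + 7×64 + 5×8 + 5 → 0o10755 (octal)
0o10755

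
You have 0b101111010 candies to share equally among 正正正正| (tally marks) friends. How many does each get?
Convert 0b101111010 (binary) → 256 + 64 + 32 + 16 + 8 + 2 = 378 (decimal)
Convert 正正正正| (tally marks) → 5 + 5 + 5 + 5 + 1 = 21 (decimal)
Compute 378 ÷ 21 = 18
18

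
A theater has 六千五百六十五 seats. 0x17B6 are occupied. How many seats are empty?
Convert 六千五百六十五 (Chinese numeral) → 6×1000 + 5×100 + 6×10 + 5 = 6565 (decimal)
Convert 0x17B6 (hexadecimal) → 1×4096 + 7×256 + 11×16 + 6 = 6070 (decimal)
Compute 6565 - 6070 = 495
495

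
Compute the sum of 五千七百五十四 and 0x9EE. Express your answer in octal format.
Convert 五千七百五十四 (Chinese numeral) → 5×1000 + 7×100 + 5×10 + 4 = 5754 (decimal)
Convert 0x9EE (hexadecimal) → 9×256 + 14×16 + 14 = 2542 (decimal)
Compute 5754 + 2542 = 8296
Convert 8296 (decimal) → 8296 = 2×4096 + 1×64 + 5×8 → 0o20150 (octal)
0o20150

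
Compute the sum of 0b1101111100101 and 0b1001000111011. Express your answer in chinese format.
Convert 0b1101111100101 (binary) → 4096 + 2048 + 512 + 256 + 128 + 64 + 32 + 4 + 1 = 7141 (decimal)
Convert 0b1001000111011 (binary) → 4096 + 512 + 32 + 16 + 8 + 2 + 1 = 4667 (decimal)
Compute 7141 + 4667 = 11808
Convert 11808 (decimal) → 11808 = 1×10000 + 1×1000 + 8×100 + 8 → 一万一千八百零八 (Chinese numeral)
一万一千八百零八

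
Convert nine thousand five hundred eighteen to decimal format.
Convert nine thousand five hundred eighteen (English words) → 9×1000 + 5×100 + 18 = 9518 (decimal)
9518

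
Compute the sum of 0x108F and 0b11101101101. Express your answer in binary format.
Convert 0x108F (hexadecimal) → 1×4096 + 8×16 + 15 = 4239 (decimal)
Convert 0b11101101101 (binary) → 1024 + 512 + 256 + 64 + 32 + 8 + 4 + 1 = 1901 (decimal)
Compute 4239 + 1901 = 6140
Convert 6140 (decimal) → 6140 = 4096 + 1024 + 512 + 256 + 128 + 64 + 32 + 16 + 8 + 4 → 0b1011111111100 (binary)
0b1011111111100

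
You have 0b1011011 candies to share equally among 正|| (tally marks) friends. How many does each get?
Convert 0b1011011 (binary) → 64 + 16 + 8 + 2 + 1 = 91 (decimal)
Convert 正|| (tally marks) → 5 + 2 = 7 (decimal)
Compute 91 ÷ 7 = 13
13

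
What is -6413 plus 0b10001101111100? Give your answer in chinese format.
Convert 0b10001101111100 (binary) → 8192 + 512 + 256 + 64 + 32 + 16 + 8 + 4 = 9084 (decimal)
Compute -6413 + 9084 = 2671
Convert 2671 (decimal) → 2671 = 2×1000 + 6×100 + 7×10 + 1 → 二千六百七十一 (Chinese numeral)
二千六百七十一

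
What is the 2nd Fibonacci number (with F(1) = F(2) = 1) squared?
The 2nd Fibonacci number (with F(1) = F(2) = 1) = 1
Compute 1² = 1 × 1 = 1
1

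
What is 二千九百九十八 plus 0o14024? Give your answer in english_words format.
Convert 二千九百九十八 (Chinese numeral) → 2×1000 + 9×100 + 9×10 + 8 = 2998 (decimal)
Convert 0o14024 (octal) → 1×4096 + 4×512 + 2×8 + 4 = 6164 (decimal)
Compute 2998 + 6164 = 9162
Convert 9162 (decimal) → 9162 = 9×1000 + 1×100 + 62 → nine thousand one hundred sixty-two (English words)
nine thousand one hundred sixty-two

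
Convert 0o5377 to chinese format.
Convert 0o5377 (octal) → 5×512 + 3×64 + 7×8 + 7 = 2815 (decimal)
Convert 2815 (decimal) → 2815 = 2×1000 + 8×100 + 1×10 + 5 → 二千八百一十五 (Chinese numeral)
二千八百一十五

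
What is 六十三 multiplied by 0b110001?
Convert 六十三 (Chinese numeral) → 6×10 + 3 = 63 (decimal)
Convert 0b110001 (binary) → 32 + 16 + 1 = 49 (decimal)
Compute 63 × 49 = 3087
3087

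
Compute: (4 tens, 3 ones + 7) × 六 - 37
Convert 4 tens, 3 ones (place-value notation) → 4×10 + 3 = 43 (decimal)
Convert 六 (Chinese numeral) → 6 (decimal)
Expression in decimal: (43 + 7) × 6 - 37
Parentheses first: 43 + 7 = 50
Multiply: 50 × 6 = 300
Subtract: 300 - 37 = 263
263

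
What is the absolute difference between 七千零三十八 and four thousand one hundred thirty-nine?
Convert 七千零三十八 (Chinese numeral) → 7×1000 + 3×10 + 8 = 7038 (decimal)
Convert four thousand one hundred thirty-nine (English words) → 4×1000 + 1×100 + 39 = 4139 (decimal)
Compute |7038 - 4139| = 2899
2899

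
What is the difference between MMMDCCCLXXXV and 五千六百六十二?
Convert MMMDCCCLXXXV (Roman numeral) → 1000 + 1000 + 1000 + 500 + 100 + 100 + 100 + 50 + 10 + 10 + 10 + 5 = 3885 (decimal)
Convert 五千六百六十二 (Chinese numeral) → 5×1000 + 6×100 + 6×10 + 2 = 5662 (decimal)
Difference: |3885 - 5662| = 1777
1777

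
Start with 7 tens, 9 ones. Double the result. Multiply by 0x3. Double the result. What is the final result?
Convert 7 tens, 9 ones (place-value notation) → 7×10 + 9 = 79 (decimal)
Start: 79
79 × 2 = 158
Convert 0x3 (hexadecimal) → 3 (decimal)
158 × 3 = 474
474 × 2 = 948
948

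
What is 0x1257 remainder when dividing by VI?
Convert 0x1257 (hexadecimal) → 1×4096 + 2×256 + 5×16 + 7 = 4695 (decimal)
Convert VI (Roman numeral) → 5 + 1 = 6 (decimal)
Compute 4695 mod 6 = 3
3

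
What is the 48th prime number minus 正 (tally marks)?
The 48th prime number = 223
Convert 正 (tally marks) → 5 (decimal)
Compute 223 - 5 = 218
218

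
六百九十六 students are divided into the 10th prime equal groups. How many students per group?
Convert 六百九十六 (Chinese numeral) → 6×100 + 9×10 + 6 = 696 (decimal)
Convert the 10th prime (prime index) → 29 (decimal)
Compute 696 ÷ 29 = 24
24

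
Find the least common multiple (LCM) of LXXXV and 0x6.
Convert LXXXV (Roman numeral) → 50 + 10 + 10 + 10 + 5 = 85 (decimal)
Convert 0x6 (hexadecimal) → 6 (decimal)
Compute lcm(85, 6) = 510
510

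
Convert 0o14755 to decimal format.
Convert 0o14755 (octal) → 1×4096 + 4×512 + 7×64 + 5×8 + 5 = 6637 (decimal)
6637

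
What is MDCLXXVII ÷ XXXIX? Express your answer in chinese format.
Convert MDCLXXVII (Roman numeral) → 1000 + 500 + 100 + 50 + 10 + 10 + 5 + 1 + 1 = 1677 (decimal)
Convert XXXIX (Roman numeral) → 10 + 10 + 10 + 9 = 39 (decimal)
Compute 1677 ÷ 39 = 43
Convert 43 (decimal) → 43 = 4×10 + 3 → 四十三 (Chinese numeral)
四十三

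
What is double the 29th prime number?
The 29th prime number = 109
Compute 109 × 2 = 218
218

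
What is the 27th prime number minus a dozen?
The 27th prime number = 103
Convert a dozen (colloquial) → 12 (decimal)
Compute 103 - 12 = 91
91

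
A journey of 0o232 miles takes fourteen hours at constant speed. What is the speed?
Convert 0o232 (octal) → 2×64 + 3×8 + 2 = 154 (decimal)
Convert fourteen (English words) → 14 (decimal)
Compute 154 ÷ 14 = 11
11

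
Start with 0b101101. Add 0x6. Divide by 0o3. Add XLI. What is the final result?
Convert 0b101101 (binary) → 32 + 8 + 4 + 1 = 45 (decimal)
Start: 45
Convert 0x6 (hexadecimal) → 6 (decimal)
45 + 6 = 51
Convert 0o3 (octal) → 3 (decimal)
51 ÷ 3 = 17
Convert XLI (Roman numeral) → 40 + 1 = 41 (decimal)
17 + 41 = 58
58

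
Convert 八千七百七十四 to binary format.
Convert 八千七百七十四 (Chinese numeral) → 8×1000 + 7×100 + 7×10 + 4 = 8774 (decimal)
Convert 8774 (decimal) → 8774 = 8192 + 512 + 64 + 4 + 2 → 0b10001001000110 (binary)
0b10001001000110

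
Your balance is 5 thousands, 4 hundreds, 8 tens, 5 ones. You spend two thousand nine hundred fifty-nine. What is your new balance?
Convert 5 thousands, 4 hundreds, 8 tens, 5 ones (place-value notation) → 5×1000 + 4×100 + 8×10 + 5 = 5485 (decimal)
Convert two thousand nine hundred fifty-nine (English words) → 2×1000 + 9×100 + 59 = 2959 (decimal)
Compute 5485 - 2959 = 2526
2526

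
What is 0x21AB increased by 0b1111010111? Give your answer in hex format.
Convert 0x21AB (hexadecimal) → 2×4096 + 1×256 + 10×16 + 11 = 8619 (decimal)
Convert 0b1111010111 (binary) → 512 + 256 + 128 + 64 + 16 + 4 + 2 + 1 = 983 (decimal)
Compute 8619 + 983 = 9602
Convert 9602 (decimal) → 9602 = 2×4096 + 5×256 + 8×16 + 2 → 0x2582 (hexadecimal)
0x2582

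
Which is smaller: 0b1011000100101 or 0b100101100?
Convert 0b1011000100101 (binary) → 4096 + 1024 + 512 + 32 + 4 + 1 = 5669 (decimal)
Convert 0b100101100 (binary) → 256 + 32 + 8 + 4 = 300 (decimal)
Compare 5669 vs 300: smaller = 300
300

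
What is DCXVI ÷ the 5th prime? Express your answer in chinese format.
Convert DCXVI (Roman numeral) → 500 + 100 + 10 + 5 + 1 = 616 (decimal)
Convert the 5th prime (prime index) → 11 (decimal)
Compute 616 ÷ 11 = 56
Convert 56 (decimal) → 56 = 5×10 + 6 → 五十六 (Chinese numeral)
五十六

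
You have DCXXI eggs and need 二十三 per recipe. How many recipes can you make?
Convert DCXXI (Roman numeral) → 500 + 100 + 10 + 10 + 1 = 621 (decimal)
Convert 二十三 (Chinese numeral) → 2×10 + 3 = 23 (decimal)
Compute 621 ÷ 23 = 27
27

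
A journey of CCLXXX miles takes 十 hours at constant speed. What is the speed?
Convert CCLXXX (Roman numeral) → 100 + 100 + 50 + 10 + 10 + 10 = 280 (decimal)
Convert 十 (Chinese numeral) → 1×10 = 10 (decimal)
Compute 280 ÷ 10 = 28
28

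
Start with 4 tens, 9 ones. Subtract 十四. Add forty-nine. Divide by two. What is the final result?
Convert 4 tens, 9 ones (place-value notation) → 4×10 + 9 = 49 (decimal)
Start: 49
Convert 十四 (Chinese numeral) → 1×10 + 4 = 14 (decimal)
49 - 14 = 35
Convert forty-nine (English words) → 49 (decimal)
35 + 49 = 84
Convert two (English words) → 2 (decimal)
84 ÷ 2 = 42
42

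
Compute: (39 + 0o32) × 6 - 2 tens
Convert 0o32 (octal) → 3×8 + 2 = 26 (decimal)
Convert 2 tens (place-value notation) → 2×10 = 20 (decimal)
Expression in decimal: (39 + 26) × 6 - 20
Parentheses first: 39 + 26 = 65
Multiply: 65 × 6 = 390
Subtract: 390 - 20 = 370
370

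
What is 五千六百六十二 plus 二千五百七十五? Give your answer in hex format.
Convert 五千六百六十二 (Chinese numeral) → 5×1000 + 6×100 + 6×10 + 2 = 5662 (decimal)
Convert 二千五百七十五 (Chinese numeral) → 2×1000 + 5×100 + 7×10 + 5 = 2575 (decimal)
Compute 5662 + 2575 = 8237
Convert 8237 (decimal) → 8237 = 2×4096 + 2×16 + 13 → 0x202D (hexadecimal)
0x202D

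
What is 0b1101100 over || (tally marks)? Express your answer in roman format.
Convert 0b1101100 (binary) → 64 + 32 + 8 + 4 = 108 (decimal)
Convert || (tally marks) → 2 (decimal)
Compute 108 ÷ 2 = 54
Convert 54 (decimal) → 54 = 50 + 4 → LIV (Roman numeral)
LIV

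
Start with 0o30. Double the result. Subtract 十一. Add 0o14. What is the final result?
Convert 0o30 (octal) → 3×8 = 24 (decimal)
Start: 24
24 × 2 = 48
Convert 十一 (Chinese numeral) → 1×10 + 1 = 11 (decimal)
48 - 11 = 37
Convert 0o14 (octal) → 1×8 + 4 = 12 (decimal)
37 + 12 = 49
49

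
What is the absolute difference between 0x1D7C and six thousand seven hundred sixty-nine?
Convert 0x1D7C (hexadecimal) → 1×4096 + 13×256 + 7×16 + 12 = 7548 (decimal)
Convert six thousand seven hundred sixty-nine (English words) → 6×1000 + 7×100 + 69 = 6769 (decimal)
Compute |7548 - 6769| = 779
779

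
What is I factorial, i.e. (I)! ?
Convert I (Roman numeral) → 1 (decimal)
Compute 1! = 1
1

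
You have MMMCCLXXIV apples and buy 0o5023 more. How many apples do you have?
Convert MMMCCLXXIV (Roman numeral) → 1000 + 1000 + 1000 + 100 + 100 + 50 + 10 + 10 + 4 = 3274 (decimal)
Convert 0o5023 (octal) → 5×512 + 2×8 + 3 = 2579 (decimal)
Compute 3274 + 2579 = 5853
5853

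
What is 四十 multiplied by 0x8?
Convert 四十 (Chinese numeral) → 4×10 = 40 (decimal)
Convert 0x8 (hexadecimal) → 8 (decimal)
Compute 40 × 8 = 320
320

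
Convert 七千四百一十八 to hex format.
Convert 七千四百一十八 (Chinese numeral) → 7×1000 + 4×100 + 1×10 + 8 = 7418 (decimal)
Convert 7418 (decimal) → 7418 = 1×4096 + 12×256 + 15×16 + 10 → 0x1CFA (hexadecimal)
0x1CFA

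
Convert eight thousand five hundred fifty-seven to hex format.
Convert eight thousand five hundred fifty-seven (English words) → 8×1000 + 5×100 + 57 = 8557 (decimal)
Convert 8557 (decimal) → 8557 = 2×4096 + 1×256 + 6×16 + 13 → 0x216D (hexadecimal)
0x216D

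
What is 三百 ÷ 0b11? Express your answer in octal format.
Convert 三百 (Chinese numeral) → 3×100 = 300 (decimal)
Convert 0b11 (binary) → 2 + 1 = 3 (decimal)
Compute 300 ÷ 3 = 100
Convert 100 (decimal) → 100 = 1×64 + 4×8 + 4 → 0o144 (octal)
0o144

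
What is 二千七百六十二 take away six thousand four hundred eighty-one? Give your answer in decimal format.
Convert 二千七百六十二 (Chinese numeral) → 2×1000 + 7×100 + 6×10 + 2 = 2762 (decimal)
Convert six thousand four hundred eighty-one (English words) → 6×1000 + 4×100 + 81 = 6481 (decimal)
Compute 2762 - 6481 = -3719
-3719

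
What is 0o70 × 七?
Convert 0o70 (octal) → 7×8 = 56 (decimal)
Convert 七 (Chinese numeral) → 7 (decimal)
Compute 56 × 7 = 392
392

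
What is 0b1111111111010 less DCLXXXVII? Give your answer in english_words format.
Convert 0b1111111111010 (binary) → 4096 + 2048 + 1024 + 512 + 256 + 128 + 64 + 32 + 16 + 8 + 2 = 8186 (decimal)
Convert DCLXXXVII (Roman numeral) → 500 + 100 + 50 + 10 + 10 + 10 + 5 + 1 + 1 = 687 (decimal)
Compute 8186 - 687 = 7499
Convert 7499 (decimal) → 7499 = 7×1000 + 4×100 + 99 → seven thousand four hundred ninety-nine (English words)
seven thousand four hundred ninety-nine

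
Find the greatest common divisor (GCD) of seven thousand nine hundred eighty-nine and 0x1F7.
Convert seven thousand nine hundred eighty-nine (English words) → 7×1000 + 9×100 + 89 = 7989 (decimal)
Convert 0x1F7 (hexadecimal) → 1×256 + 15×16 + 7 = 503 (decimal)
Compute gcd(7989, 503) = 1
1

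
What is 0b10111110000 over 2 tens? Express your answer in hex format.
Convert 0b10111110000 (binary) → 1024 + 256 + 128 + 64 + 32 + 16 = 1520 (decimal)
Convert 2 tens (place-value notation) → 2×10 = 20 (decimal)
Compute 1520 ÷ 20 = 76
Convert 76 (decimal) → 76 = 4×16 + 12 → 0x4C (hexadecimal)
0x4C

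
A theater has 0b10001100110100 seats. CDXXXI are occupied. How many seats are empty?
Convert 0b10001100110100 (binary) → 8192 + 512 + 256 + 32 + 16 + 4 = 9012 (decimal)
Convert CDXXXI (Roman numeral) → 400 + 10 + 10 + 10 + 1 = 431 (decimal)
Compute 9012 - 431 = 8581
8581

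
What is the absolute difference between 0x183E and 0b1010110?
Convert 0x183E (hexadecimal) → 1×4096 + 8×256 + 3×16 + 14 = 6206 (decimal)
Convert 0b1010110 (binary) → 64 + 16 + 4 + 2 = 86 (decimal)
Compute |6206 - 86| = 6120
6120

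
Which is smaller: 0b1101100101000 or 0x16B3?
Convert 0b1101100101000 (binary) → 4096 + 2048 + 512 + 256 + 32 + 8 = 6952 (decimal)
Convert 0x16B3 (hexadecimal) → 1×4096 + 6×256 + 11×16 + 3 = 5811 (decimal)
Compare 6952 vs 5811: smaller = 5811
5811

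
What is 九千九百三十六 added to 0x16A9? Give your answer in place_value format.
Convert 九千九百三十六 (Chinese numeral) → 9×1000 + 9×100 + 3×10 + 6 = 9936 (decimal)
Convert 0x16A9 (hexadecimal) → 1×4096 + 6×256 + 10×16 + 9 = 5801 (decimal)
Compute 9936 + 5801 = 15737
Convert 15737 (decimal) → 15737 = 15×1000 + 7×100 + 3×10 + 7 → 15 thousands, 7 hundreds, 3 tens, 7 ones (place-value notation)
15 thousands, 7 hundreds, 3 tens, 7 ones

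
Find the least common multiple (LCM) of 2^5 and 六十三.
Convert 2^5 (power) → 32 (decimal)
Convert 六十三 (Chinese numeral) → 6×10 + 3 = 63 (decimal)
Compute lcm(32, 63) = 2016
2016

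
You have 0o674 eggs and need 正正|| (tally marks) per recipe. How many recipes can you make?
Convert 0o674 (octal) → 6×64 + 7×8 + 4 = 444 (decimal)
Convert 正正|| (tally marks) → 5 + 5 + 2 = 12 (decimal)
Compute 444 ÷ 12 = 37
37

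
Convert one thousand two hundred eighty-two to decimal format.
Convert one thousand two hundred eighty-two (English words) → 1×1000 + 2×100 + 82 = 1282 (decimal)
1282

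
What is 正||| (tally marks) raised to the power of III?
Convert 正||| (tally marks) → 5 + 3 = 8 (decimal)
Convert III (Roman numeral) → 1 + 1 + 1 = 3 (decimal)
Compute 8 ^ 3 = 512
512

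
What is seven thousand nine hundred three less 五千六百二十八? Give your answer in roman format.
Convert seven thousand nine hundred three (English words) → 7×1000 + 9×100 + 3 = 7903 (decimal)
Convert 五千六百二十八 (Chinese numeral) → 5×1000 + 6×100 + 2×10 + 8 = 5628 (decimal)
Compute 7903 - 5628 = 2275
Convert 2275 (decimal) → 2275 = 1000 + 1000 + 100 + 100 + 50 + 10 + 10 + 5 → MMCCLXXV (Roman numeral)
MMCCLXXV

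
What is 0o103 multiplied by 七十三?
Convert 0o103 (octal) → 1×64 + 3 = 67 (decimal)
Convert 七十三 (Chinese numeral) → 7×10 + 3 = 73 (decimal)
Compute 67 × 73 = 4891
4891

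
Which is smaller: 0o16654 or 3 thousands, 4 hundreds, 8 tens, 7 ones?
Convert 0o16654 (octal) → 1×4096 + 6×512 + 6×64 + 5×8 + 4 = 7596 (decimal)
Convert 3 thousands, 4 hundreds, 8 tens, 7 ones (place-value notation) → 3×1000 + 4×100 + 8×10 + 7 = 3487 (decimal)
Compare 7596 vs 3487: smaller = 3487
3487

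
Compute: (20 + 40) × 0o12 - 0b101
Convert 0o12 (octal) → 1×8 + 2 = 10 (decimal)
Convert 0b101 (binary) → 4 + 1 = 5 (decimal)
Expression in decimal: (20 + 40) × 10 - 5
Parentheses first: 20 + 40 = 60
Multiply: 60 × 10 = 600
Subtract: 600 - 5 = 595
595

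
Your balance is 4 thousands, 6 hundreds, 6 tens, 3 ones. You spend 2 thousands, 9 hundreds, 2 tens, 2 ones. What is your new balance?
Convert 4 thousands, 6 hundreds, 6 tens, 3 ones (place-value notation) → 4×1000 + 6×100 + 6×10 + 3 = 4663 (decimal)
Convert 2 thousands, 9 hundreds, 2 tens, 2 ones (place-value notation) → 2×1000 + 9×100 + 2×10 + 2 = 2922 (decimal)
Compute 4663 - 2922 = 1741
1741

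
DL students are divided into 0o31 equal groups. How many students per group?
Convert DL (Roman numeral) → 500 + 50 = 550 (decimal)
Convert 0o31 (octal) → 3×8 + 1 = 25 (decimal)
Compute 550 ÷ 25 = 22
22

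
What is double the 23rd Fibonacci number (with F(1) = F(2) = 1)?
The 23rd Fibonacci number (with F(1) = F(2) = 1) = 28657
Compute 28657 × 2 = 57314
57314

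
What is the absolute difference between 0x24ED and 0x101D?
Convert 0x24ED (hexadecimal) → 2×4096 + 4×256 + 14×16 + 13 = 9453 (decimal)
Convert 0x101D (hexadecimal) → 1×4096 + 1×16 + 13 = 4125 (decimal)
Compute |9453 - 4125| = 5328
5328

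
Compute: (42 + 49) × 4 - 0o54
Convert 0o54 (octal) → 5×8 + 4 = 44 (decimal)
Expression in decimal: (42 + 49) × 4 - 44
Parentheses first: 42 + 49 = 91
Multiply: 91 × 4 = 364
Subtract: 364 - 44 = 320
320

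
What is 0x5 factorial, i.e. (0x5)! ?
Convert 0x5 (hexadecimal) → 5 (decimal)
Compute 5! = 120
120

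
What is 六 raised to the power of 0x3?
Convert 六 (Chinese numeral) → 6 (decimal)
Convert 0x3 (hexadecimal) → 3 (decimal)
Compute 6 ^ 3 = 216
216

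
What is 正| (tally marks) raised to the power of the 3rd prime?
Convert 正| (tally marks) → 5 + 1 = 6 (decimal)
Convert the 3rd prime (prime index) → 5 (decimal)
Compute 6 ^ 5 = 7776
7776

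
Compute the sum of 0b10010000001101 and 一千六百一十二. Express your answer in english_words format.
Convert 0b10010000001101 (binary) → 8192 + 1024 + 8 + 4 + 1 = 9229 (decimal)
Convert 一千六百一十二 (Chinese numeral) → 1×1000 + 6×100 + 1×10 + 2 = 1612 (decimal)
Compute 9229 + 1612 = 10841
Convert 10841 (decimal) → 10841 = 10×1000 + 8×100 + 41 → ten thousand eight hundred forty-one (English words)
ten thousand eight hundred forty-one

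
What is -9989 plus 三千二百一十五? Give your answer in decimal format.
Convert 三千二百一十五 (Chinese numeral) → 3×1000 + 2×100 + 1×10 + 5 = 3215 (decimal)
Compute -9989 + 3215 = -6774
-6774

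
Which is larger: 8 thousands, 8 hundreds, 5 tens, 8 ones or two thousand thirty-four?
Convert 8 thousands, 8 hundreds, 5 tens, 8 ones (place-value notation) → 8×1000 + 8×100 + 5×10 + 8 = 8858 (decimal)
Convert two thousand thirty-four (English words) → 2×1000 + 34 = 2034 (decimal)
Compare 8858 vs 2034: larger = 8858
8858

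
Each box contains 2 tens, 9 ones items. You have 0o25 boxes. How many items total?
Convert 2 tens, 9 ones (place-value notation) → 2×10 + 9 = 29 (decimal)
Convert 0o25 (octal) → 2×8 + 5 = 21 (decimal)
Compute 29 × 21 = 609
609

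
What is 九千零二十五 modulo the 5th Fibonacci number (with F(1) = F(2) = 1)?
Convert 九千零二十五 (Chinese numeral) → 9×1000 + 2×10 + 5 = 9025 (decimal)
Convert the 5th Fibonacci number (with F(1) = F(2) = 1) (Fibonacci index) → 1, 1, 2, 3, 5 → 5 (decimal)
Compute 9025 mod 5 = 0
0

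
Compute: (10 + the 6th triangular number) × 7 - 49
Convert the 6th triangular number (triangular index) → 6×7/2 = 21 (decimal)
Expression in decimal: (10 + 21) × 7 - 49
Parentheses first: 10 + 21 = 31
Multiply: 31 × 7 = 217
Subtract: 217 - 49 = 168
168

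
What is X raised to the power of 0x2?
Convert X (Roman numeral) → 10 (decimal)
Convert 0x2 (hexadecimal) → 2 (decimal)
Compute 10 ^ 2 = 100
100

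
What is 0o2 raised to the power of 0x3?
Convert 0o2 (octal) → 2 (decimal)
Convert 0x3 (hexadecimal) → 3 (decimal)
Compute 2 ^ 3 = 8
8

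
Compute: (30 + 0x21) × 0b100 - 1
Convert 0x21 (hexadecimal) → 2×16 + 1 = 33 (decimal)
Convert 0b100 (binary) → 4 (decimal)
Expression in decimal: (30 + 33) × 4 - 1
Parentheses first: 30 + 33 = 63
Multiply: 63 × 4 = 252
Subtract: 252 - 1 = 251
251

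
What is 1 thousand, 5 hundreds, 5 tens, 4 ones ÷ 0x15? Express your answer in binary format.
Convert 1 thousand, 5 hundreds, 5 tens, 4 ones (place-value notation) → 1×1000 + 5×100 + 5×10 + 4 = 1554 (decimal)
Convert 0x15 (hexadecimal) → 1×16 + 5 = 21 (decimal)
Compute 1554 ÷ 21 = 74
Convert 74 (decimal) → 74 = 64 + 8 + 2 → 0b1001010 (binary)
0b1001010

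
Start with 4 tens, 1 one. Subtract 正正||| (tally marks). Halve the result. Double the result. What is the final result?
Convert 4 tens, 1 one (place-value notation) → 4×10 + 1 = 41 (decimal)
Start: 41
Convert 正正||| (tally marks) → 5 + 5 + 3 = 13 (decimal)
41 - 13 = 28
28 ÷ 2 = 14
14 × 2 = 28
28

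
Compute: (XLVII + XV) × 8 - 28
Convert XLVII (Roman numeral) → 40 + 5 + 1 + 1 = 47 (decimal)
Convert XV (Roman numeral) → 10 + 5 = 15 (decimal)
Expression in decimal: (47 + 15) × 8 - 28
Parentheses first: 47 + 15 = 62
Multiply: 62 × 8 = 496
Subtract: 496 - 28 = 468
468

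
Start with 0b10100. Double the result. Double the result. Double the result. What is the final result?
Convert 0b10100 (binary) → 16 + 4 = 20 (decimal)
Start: 20
20 × 2 = 40
40 × 2 = 80
80 × 2 = 160
160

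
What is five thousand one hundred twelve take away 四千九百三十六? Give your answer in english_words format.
Convert five thousand one hundred twelve (English words) → 5×1000 + 1×100 + 12 = 5112 (decimal)
Convert 四千九百三十六 (Chinese numeral) → 4×1000 + 9×100 + 3×10 + 6 = 4936 (decimal)
Compute 5112 - 4936 = 176
Convert 176 (decimal) → 176 = 1×100 + 76 → one hundred seventy-six (English words)
one hundred seventy-six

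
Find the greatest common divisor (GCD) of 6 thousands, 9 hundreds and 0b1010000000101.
Convert 6 thousands, 9 hundreds (place-value notation) → 6×1000 + 9×100 = 6900 (decimal)
Convert 0b1010000000101 (binary) → 4096 + 1024 + 4 + 1 = 5125 (decimal)
Compute gcd(6900, 5125) = 25
25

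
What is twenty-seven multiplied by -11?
Convert twenty-seven (English words) → 27 (decimal)
Compute 27 × -11 = -297
-297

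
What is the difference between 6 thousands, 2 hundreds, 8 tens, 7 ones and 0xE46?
Convert 6 thousands, 2 hundreds, 8 tens, 7 ones (place-value notation) → 6×1000 + 2×100 + 8×10 + 7 = 6287 (decimal)
Convert 0xE46 (hexadecimal) → 14×256 + 4×16 + 6 = 3654 (decimal)
Difference: |6287 - 3654| = 2633
2633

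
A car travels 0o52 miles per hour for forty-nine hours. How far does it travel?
Convert 0o52 (octal) → 5×8 + 2 = 42 (decimal)
Convert forty-nine (English words) → 49 (decimal)
Compute 42 × 49 = 2058
2058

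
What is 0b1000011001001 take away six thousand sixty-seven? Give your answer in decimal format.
Convert 0b1000011001001 (binary) → 4096 + 128 + 64 + 8 + 1 = 4297 (decimal)
Convert six thousand sixty-seven (English words) → 6×1000 + 67 = 6067 (decimal)
Compute 4297 - 6067 = -1770
-1770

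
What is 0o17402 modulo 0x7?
Convert 0o17402 (octal) → 1×4096 + 7×512 + 4×64 + 2 = 7938 (decimal)
Convert 0x7 (hexadecimal) → 7 (decimal)
Compute 7938 mod 7 = 0
0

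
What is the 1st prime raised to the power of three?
Convert the 1st prime (prime index) → 2 (decimal)
Convert three (English words) → 3 (decimal)
Compute 2 ^ 3 = 8
8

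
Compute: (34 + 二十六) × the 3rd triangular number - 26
Convert 二十六 (Chinese numeral) → 2×10 + 6 = 26 (decimal)
Convert the 3rd triangular number (triangular index) → 3×4/2 = 6 (decimal)
Expression in decimal: (34 + 26) × 6 - 26
Parentheses first: 34 + 26 = 60
Multiply: 60 × 6 = 360
Subtract: 360 - 26 = 334
334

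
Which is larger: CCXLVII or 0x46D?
Convert CCXLVII (Roman numeral) → 100 + 100 + 40 + 5 + 1 + 1 = 247 (decimal)
Convert 0x46D (hexadecimal) → 4×256 + 6×16 + 13 = 1133 (decimal)
Compare 247 vs 1133: larger = 1133
1133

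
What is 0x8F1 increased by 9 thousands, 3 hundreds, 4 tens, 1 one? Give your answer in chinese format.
Convert 0x8F1 (hexadecimal) → 8×256 + 15×16 + 1 = 2289 (decimal)
Convert 9 thousands, 3 hundreds, 4 tens, 1 one (place-value notation) → 9×1000 + 3×100 + 4×10 + 1 = 9341 (decimal)
Compute 2289 + 9341 = 11630
Convert 11630 (decimal) → 11630 = 1×10000 + 1×1000 + 6×100 + 3×10 → 一万一千六百三十 (Chinese numeral)
一万一千六百三十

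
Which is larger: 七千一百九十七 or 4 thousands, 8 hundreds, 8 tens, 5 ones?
Convert 七千一百九十七 (Chinese numeral) → 7×1000 + 1×100 + 9×10 + 7 = 7197 (decimal)
Convert 4 thousands, 8 hundreds, 8 tens, 5 ones (place-value notation) → 4×1000 + 8×100 + 8×10 + 5 = 4885 (decimal)
Compare 7197 vs 4885: larger = 7197
7197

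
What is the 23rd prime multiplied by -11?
Convert the 23rd prime (prime index) → 83 (decimal)
Compute 83 × -11 = -913
-913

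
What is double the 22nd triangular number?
The 22nd triangular number = 22×23/2 = 253
Compute 253 × 2 = 506
506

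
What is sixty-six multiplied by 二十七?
Convert sixty-six (English words) → 66 (decimal)
Convert 二十七 (Chinese numeral) → 2×10 + 7 = 27 (decimal)
Compute 66 × 27 = 1782
1782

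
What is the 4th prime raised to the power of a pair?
Convert the 4th prime (prime index) → 7 (decimal)
Convert a pair (colloquial) → 2 (decimal)
Compute 7 ^ 2 = 49
49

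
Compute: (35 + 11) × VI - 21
Convert VI (Roman numeral) → 5 + 1 = 6 (decimal)
Expression in decimal: (35 + 11) × 6 - 21
Parentheses first: 35 + 11 = 46
Multiply: 46 × 6 = 276
Subtract: 276 - 21 = 255
255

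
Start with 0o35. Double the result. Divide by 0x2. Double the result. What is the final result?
Convert 0o35 (octal) → 3×8 + 5 = 29 (decimal)
Start: 29
29 × 2 = 58
Convert 0x2 (hexadecimal) → 2 (decimal)
58 ÷ 2 = 29
29 × 2 = 58
58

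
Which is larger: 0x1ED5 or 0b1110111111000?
Convert 0x1ED5 (hexadecimal) → 1×4096 + 14×256 + 13×16 + 5 = 7893 (decimal)
Convert 0b1110111111000 (binary) → 4096 + 2048 + 1024 + 256 + 128 + 64 + 32 + 16 + 8 = 7672 (decimal)
Compare 7893 vs 7672: larger = 7893
7893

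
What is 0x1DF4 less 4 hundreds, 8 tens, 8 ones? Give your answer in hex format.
Convert 0x1DF4 (hexadecimal) → 1×4096 + 13×256 + 15×16 + 4 = 7668 (decimal)
Convert 4 hundreds, 8 tens, 8 ones (place-value notation) → 4×100 + 8×10 + 8 = 488 (decimal)
Compute 7668 - 488 = 7180
Convert 7180 (decimal) → 7180 = 1×4096 + 12×256 + 12 → 0x1C0C (hexadecimal)
0x1C0C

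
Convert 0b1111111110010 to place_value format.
Convert 0b1111111110010 (binary) → 4096 + 2048 + 1024 + 512 + 256 + 128 + 64 + 32 + 16 + 2 = 8178 (decimal)
Convert 8178 (decimal) → 8178 = 8×1000 + 1×100 + 7×10 + 8 → 8 thousands, 1 hundred, 7 tens, 8 ones (place-value notation)
8 thousands, 1 hundred, 7 tens, 8 ones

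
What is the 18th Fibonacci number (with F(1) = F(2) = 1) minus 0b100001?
The 18th Fibonacci number (with F(1) = F(2) = 1) = 2584
Convert 0b100001 (binary) → 32 + 1 = 33 (decimal)
Compute 2584 - 33 = 2551
2551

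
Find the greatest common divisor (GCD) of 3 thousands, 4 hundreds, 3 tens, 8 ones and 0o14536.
Convert 3 thousands, 4 hundreds, 3 tens, 8 ones (place-value notation) → 3×1000 + 4×100 + 3×10 + 8 = 3438 (decimal)
Convert 0o14536 (octal) → 1×4096 + 4×512 + 5×64 + 3×8 + 6 = 6494 (decimal)
Compute gcd(3438, 6494) = 382
382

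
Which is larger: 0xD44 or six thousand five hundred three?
Convert 0xD44 (hexadecimal) → 13×256 + 4×16 + 4 = 3396 (decimal)
Convert six thousand five hundred three (English words) → 6×1000 + 5×100 + 3 = 6503 (decimal)
Compare 3396 vs 6503: larger = 6503
6503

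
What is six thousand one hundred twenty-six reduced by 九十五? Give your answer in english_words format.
Convert six thousand one hundred twenty-six (English words) → 6×1000 + 1×100 + 26 = 6126 (decimal)
Convert 九十五 (Chinese numeral) → 9×10 + 5 = 95 (decimal)
Compute 6126 - 95 = 6031
Convert 6031 (decimal) → 6031 = 6×1000 + 31 → six thousand thirty-one (English words)
six thousand thirty-one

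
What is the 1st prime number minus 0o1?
The 1st prime number = 2
Convert 0o1 (octal) → 1 (decimal)
Compute 2 - 1 = 1
1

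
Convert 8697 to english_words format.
Convert 8697 (decimal) → 8697 = 8×1000 + 6×100 + 97 → eight thousand six hundred ninety-seven (English words)
eight thousand six hundred ninety-seven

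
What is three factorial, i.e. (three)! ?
Convert three (English words) → 3 (decimal)
Compute 3! = 6
6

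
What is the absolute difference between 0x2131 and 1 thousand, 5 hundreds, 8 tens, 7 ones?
Convert 0x2131 (hexadecimal) → 2×4096 + 1×256 + 3×16 + 1 = 8497 (decimal)
Convert 1 thousand, 5 hundreds, 8 tens, 7 ones (place-value notation) → 1×1000 + 5×100 + 8×10 + 7 = 1587 (decimal)
Compute |8497 - 1587| = 6910
6910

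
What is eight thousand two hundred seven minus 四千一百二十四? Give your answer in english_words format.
Convert eight thousand two hundred seven (English words) → 8×1000 + 2×100 + 7 = 8207 (decimal)
Convert 四千一百二十四 (Chinese numeral) → 4×1000 + 1×100 + 2×10 + 4 = 4124 (decimal)
Compute 8207 - 4124 = 4083
Convert 4083 (decimal) → 4083 = 4×1000 + 83 → four thousand eighty-three (English words)
four thousand eighty-three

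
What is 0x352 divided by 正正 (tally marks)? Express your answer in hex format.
Convert 0x352 (hexadecimal) → 3×256 + 5×16 + 2 = 850 (decimal)
Convert 正正 (tally marks) → 5 + 5 = 10 (decimal)
Compute 850 ÷ 10 = 85
Convert 85 (decimal) → 85 = 5×16 + 5 → 0x55 (hexadecimal)
0x55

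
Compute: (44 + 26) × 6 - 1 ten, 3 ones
Convert 1 ten, 3 ones (place-value notation) → 1×10 + 3 = 13 (decimal)
Expression in decimal: (44 + 26) × 6 - 13
Parentheses first: 44 + 26 = 70
Multiply: 70 × 6 = 420
Subtract: 420 - 13 = 407
407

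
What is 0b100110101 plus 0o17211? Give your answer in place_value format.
Convert 0b100110101 (binary) → 256 + 32 + 16 + 4 + 1 = 309 (decimal)
Convert 0o17211 (octal) → 1×4096 + 7×512 + 2×64 + 1×8 + 1 = 7817 (decimal)
Compute 309 + 7817 = 8126
Convert 8126 (decimal) → 8126 = 8×1000 + 1×100 + 2×10 + 6 → 8 thousands, 1 hundred, 2 tens, 6 ones (place-value notation)
8 thousands, 1 hundred, 2 tens, 6 ones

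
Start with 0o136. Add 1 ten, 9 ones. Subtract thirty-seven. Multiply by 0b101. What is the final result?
Convert 0o136 (octal) → 1×64 + 3×8 + 6 = 94 (decimal)
Start: 94
Convert 1 ten, 9 ones (place-value notation) → 1×10 + 9 = 19 (decimal)
94 + 19 = 113
Convert thirty-seven (English words) → 37 (decimal)
113 - 37 = 76
Convert 0b101 (binary) → 4 + 1 = 5 (decimal)
76 × 5 = 380
380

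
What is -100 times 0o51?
Convert 0o51 (octal) → 5×8 + 1 = 41 (decimal)
Compute -100 × 41 = -4100
-4100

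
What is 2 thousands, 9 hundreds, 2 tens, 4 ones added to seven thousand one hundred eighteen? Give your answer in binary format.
Convert 2 thousands, 9 hundreds, 2 tens, 4 ones (place-value notation) → 2×1000 + 9×100 + 2×10 + 4 = 2924 (decimal)
Convert seven thousand one hundred eighteen (English words) → 7×1000 + 1×100 + 18 = 7118 (decimal)
Compute 2924 + 7118 = 10042
Convert 10042 (decimal) → 10042 = 8192 + 1024 + 512 + 256 + 32 + 16 + 8 + 2 → 0b10011100111010 (binary)
0b10011100111010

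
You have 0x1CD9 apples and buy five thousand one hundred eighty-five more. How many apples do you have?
Convert 0x1CD9 (hexadecimal) → 1×4096 + 12×256 + 13×16 + 9 = 7385 (decimal)
Convert five thousand one hundred eighty-five (English words) → 5×1000 + 1×100 + 85 = 5185 (decimal)
Compute 7385 + 5185 = 12570
12570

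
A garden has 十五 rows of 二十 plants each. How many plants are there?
Convert 二十 (Chinese numeral) → 2×10 = 20 (decimal)
Convert 十五 (Chinese numeral) → 1×10 + 5 = 15 (decimal)
Compute 20 × 15 = 300
300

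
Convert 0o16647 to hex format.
Convert 0o16647 (octal) → 1×4096 + 6×512 + 6×64 + 4×8 + 7 = 7591 (decimal)
Convert 7591 (decimal) → 7591 = 1×4096 + 13×256 + 10×16 + 7 → 0x1DA7 (hexadecimal)
0x1DA7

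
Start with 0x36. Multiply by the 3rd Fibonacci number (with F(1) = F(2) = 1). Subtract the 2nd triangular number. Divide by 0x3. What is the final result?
Convert 0x36 (hexadecimal) → 3×16 + 6 = 54 (decimal)
Start: 54
Convert the 3rd Fibonacci number (with F(1) = F(2) = 1) (Fibonacci index) → 1, 1, 2 → 2 (decimal)
54 × 2 = 108
Convert the 2nd triangular number (triangular index) → 2×3/2 = 3 (decimal)
108 - 3 = 105
Convert 0x3 (hexadecimal) → 3 (decimal)
105 ÷ 3 = 35
35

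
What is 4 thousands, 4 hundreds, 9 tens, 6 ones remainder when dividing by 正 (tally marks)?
Convert 4 thousands, 4 hundreds, 9 tens, 6 ones (place-value notation) → 4×1000 + 4×100 + 9×10 + 6 = 4496 (decimal)
Convert 正 (tally marks) → 5 (decimal)
Compute 4496 mod 5 = 1
1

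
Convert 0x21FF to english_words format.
Convert 0x21FF (hexadecimal) → 2×4096 + 1×256 + 15×16 + 15 = 8703 (decimal)
Convert 8703 (decimal) → 8703 = 8×1000 + 7×100 + 3 → eight thousand seven hundred three (English words)
eight thousand seven hundred three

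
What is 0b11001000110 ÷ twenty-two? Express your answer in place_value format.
Convert 0b11001000110 (binary) → 1024 + 512 + 64 + 4 + 2 = 1606 (decimal)
Convert twenty-two (English words) → 22 (decimal)
Compute 1606 ÷ 22 = 73
Convert 73 (decimal) → 73 = 7×10 + 3 → 7 tens, 3 ones (place-value notation)
7 tens, 3 ones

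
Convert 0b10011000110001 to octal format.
Convert 0b10011000110001 (binary) → 8192 + 1024 + 512 + 32 + 16 + 1 = 9777 (decimal)
Convert 9777 (decimal) → 9777 = 2×4096 + 3×512 + 6×8 + 1 → 0o23061 (octal)
0o23061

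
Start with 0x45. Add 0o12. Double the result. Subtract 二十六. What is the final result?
Convert 0x45 (hexadecimal) → 4×16 + 5 = 69 (decimal)
Start: 69
Convert 0o12 (octal) → 1×8 + 2 = 10 (decimal)
69 + 10 = 79
79 × 2 = 158
Convert 二十六 (Chinese numeral) → 2×10 + 6 = 26 (decimal)
158 - 26 = 132
132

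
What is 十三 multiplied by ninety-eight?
Convert 十三 (Chinese numeral) → 1×10 + 3 = 13 (decimal)
Convert ninety-eight (English words) → 98 (decimal)
Compute 13 × 98 = 1274
1274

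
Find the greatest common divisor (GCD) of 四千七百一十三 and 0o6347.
Convert 四千七百一十三 (Chinese numeral) → 4×1000 + 7×100 + 1×10 + 3 = 4713 (decimal)
Convert 0o6347 (octal) → 6×512 + 3×64 + 4×8 + 7 = 3303 (decimal)
Compute gcd(4713, 3303) = 3
3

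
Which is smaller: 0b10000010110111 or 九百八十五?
Convert 0b10000010110111 (binary) → 8192 + 128 + 32 + 16 + 4 + 2 + 1 = 8375 (decimal)
Convert 九百八十五 (Chinese numeral) → 9×100 + 8×10 + 5 = 985 (decimal)
Compare 8375 vs 985: smaller = 985
985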